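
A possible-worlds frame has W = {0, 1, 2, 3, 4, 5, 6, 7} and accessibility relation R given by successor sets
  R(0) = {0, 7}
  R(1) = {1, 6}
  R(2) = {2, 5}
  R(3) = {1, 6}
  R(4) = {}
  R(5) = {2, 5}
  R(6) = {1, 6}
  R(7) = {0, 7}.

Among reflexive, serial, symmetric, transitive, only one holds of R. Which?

Reflexive: no — 3 is not related to itself.
Serial: no — 4 has no R-successor.
Symmetric: no — 3 R 1 but not 1 R 3.
Transitive: yes — every two-step R-path is closed by a direct edge.
Only transitive holds.

transitive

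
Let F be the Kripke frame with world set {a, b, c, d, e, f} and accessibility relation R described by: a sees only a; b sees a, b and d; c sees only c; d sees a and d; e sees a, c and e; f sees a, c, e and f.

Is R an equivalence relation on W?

No

Reflexive: yes — every world is R-related to itself.
Symmetric: no — b R a but not a R b.
Transitive: yes — every two-step R-path is closed by a direct edge.
So R is not an equivalence relation.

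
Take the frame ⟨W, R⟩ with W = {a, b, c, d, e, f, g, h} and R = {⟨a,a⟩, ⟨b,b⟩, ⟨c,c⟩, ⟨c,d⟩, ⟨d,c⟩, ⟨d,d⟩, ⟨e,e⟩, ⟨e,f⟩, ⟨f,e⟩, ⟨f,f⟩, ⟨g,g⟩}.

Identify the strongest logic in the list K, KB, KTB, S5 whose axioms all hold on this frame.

Symmetric (axiom B): yes — every pair in R has its reverse in R.
Reflexive (axiom T): no — h is not related to itself.
Euclidean (axiom 5): yes — any two successors of a common world are R-related.
So F validates K, KB; KTB would additionally require R to be reflexive. The strongest is KB.

KB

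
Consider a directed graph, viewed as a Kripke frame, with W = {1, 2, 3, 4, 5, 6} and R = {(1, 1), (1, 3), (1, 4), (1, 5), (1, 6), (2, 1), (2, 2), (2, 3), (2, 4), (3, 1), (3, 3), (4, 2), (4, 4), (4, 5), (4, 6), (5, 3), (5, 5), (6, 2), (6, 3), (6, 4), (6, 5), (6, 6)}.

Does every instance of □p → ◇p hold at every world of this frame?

Yes

By correspondence theory, D is valid on a frame iff R is serial.
Serial: yes — every world has a successor (e.g. 1 R 1).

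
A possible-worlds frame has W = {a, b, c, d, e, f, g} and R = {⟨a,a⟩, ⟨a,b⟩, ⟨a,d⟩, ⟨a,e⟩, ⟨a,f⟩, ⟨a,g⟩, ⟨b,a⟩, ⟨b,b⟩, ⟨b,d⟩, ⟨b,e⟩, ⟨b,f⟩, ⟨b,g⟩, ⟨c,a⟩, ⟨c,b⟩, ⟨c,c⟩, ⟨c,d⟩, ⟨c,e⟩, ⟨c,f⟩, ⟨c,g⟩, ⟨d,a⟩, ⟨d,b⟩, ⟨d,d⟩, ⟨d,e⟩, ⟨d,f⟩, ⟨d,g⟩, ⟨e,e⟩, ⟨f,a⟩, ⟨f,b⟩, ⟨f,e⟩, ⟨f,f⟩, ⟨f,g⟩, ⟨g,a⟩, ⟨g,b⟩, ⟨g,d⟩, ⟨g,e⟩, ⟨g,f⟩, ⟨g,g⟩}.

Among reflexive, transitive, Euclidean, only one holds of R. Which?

Reflexive: yes — every world is R-related to itself.
Transitive: no — f R a and a R d, but not f R d.
Euclidean: no — a R e and a R b, but not e R b.
Only reflexive holds.

reflexive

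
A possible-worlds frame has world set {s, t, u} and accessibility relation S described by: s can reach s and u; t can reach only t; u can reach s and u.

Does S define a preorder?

Reflexive: yes — every world is S-related to itself.
Transitive: yes — every two-step S-path is closed by a direct edge.
So S is a preorder.

Yes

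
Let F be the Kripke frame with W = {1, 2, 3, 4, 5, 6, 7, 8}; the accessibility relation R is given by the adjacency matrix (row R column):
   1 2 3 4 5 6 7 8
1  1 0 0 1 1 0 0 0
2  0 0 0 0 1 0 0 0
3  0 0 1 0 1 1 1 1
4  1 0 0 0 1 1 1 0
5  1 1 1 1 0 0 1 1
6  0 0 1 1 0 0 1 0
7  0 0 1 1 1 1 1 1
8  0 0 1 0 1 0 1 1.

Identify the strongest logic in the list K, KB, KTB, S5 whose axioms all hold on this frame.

KB

Symmetric (axiom B): yes — every pair in R has its reverse in R.
Reflexive (axiom T): no — 2 is not related to itself.
Euclidean (axiom 5): no — 3 R 5 and 3 R 6, but not 5 R 6.
So F validates K, KB; KTB would additionally require R to be reflexive. The strongest is KB.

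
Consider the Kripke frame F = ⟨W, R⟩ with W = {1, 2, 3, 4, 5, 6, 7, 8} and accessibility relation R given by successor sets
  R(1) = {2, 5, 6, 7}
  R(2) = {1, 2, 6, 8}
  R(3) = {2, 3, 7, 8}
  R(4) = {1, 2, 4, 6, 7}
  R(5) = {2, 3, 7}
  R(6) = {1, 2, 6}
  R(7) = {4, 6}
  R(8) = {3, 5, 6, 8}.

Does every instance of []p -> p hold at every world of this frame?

Axiom T corresponds to the accessibility relation being reflexive.
Reflexive: no — 1 is not related to itself.

No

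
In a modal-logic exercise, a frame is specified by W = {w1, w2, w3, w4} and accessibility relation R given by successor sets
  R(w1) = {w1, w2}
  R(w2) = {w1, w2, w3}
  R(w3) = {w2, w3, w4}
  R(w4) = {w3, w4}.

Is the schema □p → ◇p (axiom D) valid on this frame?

By correspondence theory, D is valid on a frame iff R is serial.
Serial: yes — every world has a successor (e.g. w1 R w1).

Yes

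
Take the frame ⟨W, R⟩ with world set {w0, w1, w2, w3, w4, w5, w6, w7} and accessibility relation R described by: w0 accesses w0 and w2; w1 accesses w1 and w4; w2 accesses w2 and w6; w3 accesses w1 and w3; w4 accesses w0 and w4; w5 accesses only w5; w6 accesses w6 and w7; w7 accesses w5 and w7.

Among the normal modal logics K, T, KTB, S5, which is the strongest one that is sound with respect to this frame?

Reflexive (axiom T): yes — every world is R-related to itself.
Symmetric (axiom B): no — w0 R w2 but not w2 R w0.
Euclidean (axiom 5): no — w0 R w2 and w0 R w0, but not w2 R w0.
So F validates K, T; KTB would additionally require R to be symmetric. The strongest is T.

T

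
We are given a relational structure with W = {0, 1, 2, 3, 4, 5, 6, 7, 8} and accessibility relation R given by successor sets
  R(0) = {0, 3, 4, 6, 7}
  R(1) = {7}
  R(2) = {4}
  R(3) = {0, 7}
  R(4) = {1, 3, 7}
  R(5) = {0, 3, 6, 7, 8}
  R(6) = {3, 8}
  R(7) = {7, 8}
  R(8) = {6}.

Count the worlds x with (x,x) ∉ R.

7

Enumerating: 1, 2, 3, 4, 5, 6, 8.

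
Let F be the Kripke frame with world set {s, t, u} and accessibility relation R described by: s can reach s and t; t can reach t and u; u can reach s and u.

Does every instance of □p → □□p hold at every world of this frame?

No

The schema 4 characterises exactly the transitive frames.
Transitive: no — s R t and t R u, but not s R u.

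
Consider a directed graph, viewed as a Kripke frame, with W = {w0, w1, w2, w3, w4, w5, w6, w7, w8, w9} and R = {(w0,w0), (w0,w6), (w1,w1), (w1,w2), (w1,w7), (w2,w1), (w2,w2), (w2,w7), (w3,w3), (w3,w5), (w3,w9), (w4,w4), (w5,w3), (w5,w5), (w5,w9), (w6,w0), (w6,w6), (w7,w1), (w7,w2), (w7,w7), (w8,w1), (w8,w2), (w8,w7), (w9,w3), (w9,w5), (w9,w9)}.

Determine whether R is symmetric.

Symmetric: no — w8 R w1 but not w1 R w8.

No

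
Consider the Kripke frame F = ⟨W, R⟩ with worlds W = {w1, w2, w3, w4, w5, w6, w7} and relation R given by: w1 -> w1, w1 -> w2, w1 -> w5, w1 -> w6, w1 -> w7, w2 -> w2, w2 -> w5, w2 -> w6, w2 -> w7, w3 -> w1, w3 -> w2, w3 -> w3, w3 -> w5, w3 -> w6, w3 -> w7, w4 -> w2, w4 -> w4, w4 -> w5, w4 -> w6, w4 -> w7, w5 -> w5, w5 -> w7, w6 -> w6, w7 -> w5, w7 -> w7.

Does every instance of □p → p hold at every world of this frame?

By correspondence theory, T is valid on a frame iff R is reflexive.
Reflexive: yes — every world is R-related to itself.

Yes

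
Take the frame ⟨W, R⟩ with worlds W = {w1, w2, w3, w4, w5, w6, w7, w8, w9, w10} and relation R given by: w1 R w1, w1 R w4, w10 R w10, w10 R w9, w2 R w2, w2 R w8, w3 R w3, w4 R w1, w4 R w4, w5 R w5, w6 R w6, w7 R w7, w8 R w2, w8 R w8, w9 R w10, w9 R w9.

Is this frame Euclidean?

Yes

Euclidean: yes — any two successors of a common world are R-related.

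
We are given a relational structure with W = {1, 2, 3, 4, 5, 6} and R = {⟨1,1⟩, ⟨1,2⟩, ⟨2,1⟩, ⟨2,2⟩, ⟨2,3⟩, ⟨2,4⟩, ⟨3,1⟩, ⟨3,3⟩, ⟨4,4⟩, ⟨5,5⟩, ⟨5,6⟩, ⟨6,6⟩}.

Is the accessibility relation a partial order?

No

Reflexive: yes — every world is R-related to itself.
Transitive: no — 1 R 2 and 2 R 3, but not 1 R 3.
Antisymmetric: no — 1 R 2 and 2 R 1 with 1 ≠ 2.
So R is not a partial order.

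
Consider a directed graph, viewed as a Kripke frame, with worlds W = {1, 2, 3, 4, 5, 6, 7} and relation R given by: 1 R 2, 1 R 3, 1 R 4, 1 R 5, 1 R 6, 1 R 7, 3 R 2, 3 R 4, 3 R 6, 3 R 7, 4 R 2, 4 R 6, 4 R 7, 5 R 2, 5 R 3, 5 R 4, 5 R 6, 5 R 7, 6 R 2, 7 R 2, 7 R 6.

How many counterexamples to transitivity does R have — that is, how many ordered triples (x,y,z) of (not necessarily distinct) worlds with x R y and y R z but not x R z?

R is transitive; there are no such tuples.

0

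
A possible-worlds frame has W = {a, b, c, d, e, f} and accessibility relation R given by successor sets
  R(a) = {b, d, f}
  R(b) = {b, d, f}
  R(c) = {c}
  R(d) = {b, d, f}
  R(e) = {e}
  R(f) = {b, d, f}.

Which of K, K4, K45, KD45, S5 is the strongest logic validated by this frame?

Transitive (axiom 4): yes — every two-step R-path is closed by a direct edge.
Euclidean (axiom 5): yes — any two successors of a common world are R-related.
Serial (axiom D): yes — every world has a successor (e.g. a R b).
Reflexive (axiom T): no — a is not related to itself.
So F validates K, K4, K45, KD45; S5 would additionally require R to be reflexive. The strongest is KD45.

KD45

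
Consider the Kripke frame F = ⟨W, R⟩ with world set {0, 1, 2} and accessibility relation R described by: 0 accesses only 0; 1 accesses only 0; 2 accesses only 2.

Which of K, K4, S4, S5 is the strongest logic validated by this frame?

K4

Transitive (axiom 4): yes — every two-step R-path is closed by a direct edge.
Reflexive (axiom T): no — 1 is not related to itself.
Euclidean (axiom 5): yes — any two successors of a common world are R-related.
So F validates K, K4; S4 would additionally require R to be reflexive. The strongest is K4.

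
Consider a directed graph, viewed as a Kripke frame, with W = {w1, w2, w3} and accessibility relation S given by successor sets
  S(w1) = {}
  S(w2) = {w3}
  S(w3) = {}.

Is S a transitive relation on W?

Transitive: yes — every two-step S-path is closed by a direct edge.

Yes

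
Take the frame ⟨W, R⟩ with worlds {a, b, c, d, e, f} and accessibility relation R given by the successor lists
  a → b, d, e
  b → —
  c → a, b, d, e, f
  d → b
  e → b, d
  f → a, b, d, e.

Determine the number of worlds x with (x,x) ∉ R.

Enumerating: a, b, c, d, e, f.

6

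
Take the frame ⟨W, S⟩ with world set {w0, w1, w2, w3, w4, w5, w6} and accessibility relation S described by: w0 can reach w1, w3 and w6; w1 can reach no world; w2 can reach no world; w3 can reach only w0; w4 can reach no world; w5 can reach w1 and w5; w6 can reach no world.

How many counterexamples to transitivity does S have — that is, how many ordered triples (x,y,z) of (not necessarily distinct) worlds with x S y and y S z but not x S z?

4

Enumerating: (w0,w3,w0), (w3,w0,w1), (w3,w0,w3), (w3,w0,w6).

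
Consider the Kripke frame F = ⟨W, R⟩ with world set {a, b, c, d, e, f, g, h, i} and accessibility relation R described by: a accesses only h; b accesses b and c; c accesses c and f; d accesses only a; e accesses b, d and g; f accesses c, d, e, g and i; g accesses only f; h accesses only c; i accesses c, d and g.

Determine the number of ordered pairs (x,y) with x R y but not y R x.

Enumerating: (a,h), (b,c), (d,a), (e,b), (e,d), (e,g), (f,d), (f,e), (f,i), (h,c), (i,c), (i,d), (i,g).

13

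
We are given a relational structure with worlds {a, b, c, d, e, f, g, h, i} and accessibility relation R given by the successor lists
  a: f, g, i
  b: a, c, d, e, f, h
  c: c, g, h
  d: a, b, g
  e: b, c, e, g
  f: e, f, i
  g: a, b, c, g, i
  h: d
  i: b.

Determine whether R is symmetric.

Symmetric: no — a R f but not f R a.

No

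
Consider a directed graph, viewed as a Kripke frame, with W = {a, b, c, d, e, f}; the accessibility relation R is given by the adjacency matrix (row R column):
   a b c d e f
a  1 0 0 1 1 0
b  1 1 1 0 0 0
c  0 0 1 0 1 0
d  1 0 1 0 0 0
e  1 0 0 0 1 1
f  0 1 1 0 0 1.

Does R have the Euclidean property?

No

Euclidean: no — a R d and a R e, but not d R e.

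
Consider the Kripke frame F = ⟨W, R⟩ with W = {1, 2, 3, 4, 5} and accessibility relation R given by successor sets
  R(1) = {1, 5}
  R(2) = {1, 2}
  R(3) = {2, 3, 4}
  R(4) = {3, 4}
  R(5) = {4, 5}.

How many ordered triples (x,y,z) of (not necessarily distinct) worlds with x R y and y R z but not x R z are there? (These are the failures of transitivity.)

Enumerating: (1,5,4), (2,1,5), (3,2,1), (4,3,2), (5,4,3).

5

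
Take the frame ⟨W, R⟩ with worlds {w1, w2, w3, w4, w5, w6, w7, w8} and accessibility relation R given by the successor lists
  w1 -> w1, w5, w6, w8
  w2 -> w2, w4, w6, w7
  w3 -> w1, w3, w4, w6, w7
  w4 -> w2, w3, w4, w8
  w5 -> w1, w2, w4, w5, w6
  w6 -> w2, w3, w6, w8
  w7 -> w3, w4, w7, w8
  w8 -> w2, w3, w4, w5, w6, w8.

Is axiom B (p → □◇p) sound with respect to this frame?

No

By correspondence theory, B is valid on a frame iff R is symmetric.
Symmetric: no — w1 R w6 but not w6 R w1.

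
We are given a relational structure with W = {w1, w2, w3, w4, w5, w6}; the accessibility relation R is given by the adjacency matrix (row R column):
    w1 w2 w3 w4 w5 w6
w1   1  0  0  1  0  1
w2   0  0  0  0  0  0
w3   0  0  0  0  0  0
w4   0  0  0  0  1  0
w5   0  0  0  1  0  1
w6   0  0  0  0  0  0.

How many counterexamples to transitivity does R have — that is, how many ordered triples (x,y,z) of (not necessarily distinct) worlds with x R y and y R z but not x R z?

Enumerating: (w1,w4,w5), (w4,w5,w4), (w4,w5,w6), (w5,w4,w5).

4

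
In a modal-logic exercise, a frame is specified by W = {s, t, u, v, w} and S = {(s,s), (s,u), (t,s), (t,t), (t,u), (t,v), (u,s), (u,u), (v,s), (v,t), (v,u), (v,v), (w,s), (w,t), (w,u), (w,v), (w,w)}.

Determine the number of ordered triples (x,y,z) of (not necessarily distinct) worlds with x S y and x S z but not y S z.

16

Enumerating: (t,s,t), (t,s,v), (t,u,t), (t,u,v), (v,s,t), (v,s,v), (v,u,t), (v,u,v), (w,s,t), (w,s,v), (w,s,w), (w,t,w), (w,u,t), (w,u,v), (w,u,w), (w,v,w).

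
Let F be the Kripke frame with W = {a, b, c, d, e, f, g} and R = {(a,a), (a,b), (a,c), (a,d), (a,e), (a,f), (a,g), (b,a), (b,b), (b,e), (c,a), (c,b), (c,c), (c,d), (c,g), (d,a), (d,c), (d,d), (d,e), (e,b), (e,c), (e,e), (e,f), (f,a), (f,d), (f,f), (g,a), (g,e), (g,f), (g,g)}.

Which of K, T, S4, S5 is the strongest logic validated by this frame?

T

Reflexive (axiom T): yes — every world is R-related to itself.
Transitive (axiom 4): no — b R a and a R c, but not b R c.
Euclidean (axiom 5): no — a R b and a R c, but not b R c.
So F validates K, T; S4 would additionally require R to be transitive. The strongest is T.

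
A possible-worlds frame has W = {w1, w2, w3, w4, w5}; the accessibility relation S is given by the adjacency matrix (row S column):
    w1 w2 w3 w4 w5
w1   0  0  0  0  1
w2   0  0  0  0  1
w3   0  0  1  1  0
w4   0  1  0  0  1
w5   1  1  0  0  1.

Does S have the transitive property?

No

Transitive: no — w1 S w5 and w5 S w2, but not w1 S w2.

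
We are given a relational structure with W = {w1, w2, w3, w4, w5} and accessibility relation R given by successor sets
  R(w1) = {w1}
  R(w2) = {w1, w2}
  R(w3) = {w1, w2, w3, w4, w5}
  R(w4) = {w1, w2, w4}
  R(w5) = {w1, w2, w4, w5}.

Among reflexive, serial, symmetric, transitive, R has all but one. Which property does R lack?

symmetric

Reflexive: yes — every world is R-related to itself.
Serial: yes — every world has a successor (e.g. w1 R w1).
Symmetric: no — w2 R w1 but not w1 R w2.
Transitive: yes — every two-step R-path is closed by a direct edge.
Only symmetric fails.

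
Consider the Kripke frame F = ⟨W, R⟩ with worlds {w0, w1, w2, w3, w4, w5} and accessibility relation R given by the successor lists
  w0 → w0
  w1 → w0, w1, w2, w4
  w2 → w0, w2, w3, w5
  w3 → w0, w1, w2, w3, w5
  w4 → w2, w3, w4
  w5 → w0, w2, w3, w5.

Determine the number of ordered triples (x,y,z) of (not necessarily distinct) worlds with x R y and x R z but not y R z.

23

Enumerating: (w1,w0,w1), (w1,w0,w2), (w1,w0,w4), (w1,w2,w1), (w1,w2,w4), (w1,w4,w0), (w1,w4,w1), (w2,w0,w2), (w2,w0,w3), (w2,w0,w5), (w3,w0,w1), (w3,w0,w2), … and 11 more.
Total: 23.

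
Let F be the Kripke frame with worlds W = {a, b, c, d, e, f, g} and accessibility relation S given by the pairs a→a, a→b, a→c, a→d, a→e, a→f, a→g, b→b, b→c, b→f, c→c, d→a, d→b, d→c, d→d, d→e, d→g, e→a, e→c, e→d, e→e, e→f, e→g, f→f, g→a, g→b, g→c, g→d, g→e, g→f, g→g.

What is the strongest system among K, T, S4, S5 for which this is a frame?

T

Reflexive (axiom T): yes — every world is S-related to itself.
Transitive (axiom 4): no — d S a and a S f, but not d S f.
Euclidean (axiom 5): no — a S b and a S d, but not b S d.
So F validates K, T; S4 would additionally require S to be transitive. The strongest is T.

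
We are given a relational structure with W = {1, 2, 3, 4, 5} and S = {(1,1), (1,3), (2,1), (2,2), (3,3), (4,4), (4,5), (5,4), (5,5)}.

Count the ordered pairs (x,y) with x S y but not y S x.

Enumerating: (1,3), (2,1).

2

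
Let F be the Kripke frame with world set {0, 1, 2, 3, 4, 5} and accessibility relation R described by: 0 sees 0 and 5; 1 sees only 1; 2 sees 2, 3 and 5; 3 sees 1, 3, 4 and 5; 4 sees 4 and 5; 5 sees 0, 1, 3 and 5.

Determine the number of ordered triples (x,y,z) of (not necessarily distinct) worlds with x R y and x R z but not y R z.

Enumerating: (2,3,2), (2,5,2), (3,1,3), (3,1,4), (3,1,5), (3,4,1), (3,4,3), (3,5,4), (4,5,4), (5,0,1), (5,0,3), (5,1,0), (5,1,3), (5,1,5), (5,3,0).

15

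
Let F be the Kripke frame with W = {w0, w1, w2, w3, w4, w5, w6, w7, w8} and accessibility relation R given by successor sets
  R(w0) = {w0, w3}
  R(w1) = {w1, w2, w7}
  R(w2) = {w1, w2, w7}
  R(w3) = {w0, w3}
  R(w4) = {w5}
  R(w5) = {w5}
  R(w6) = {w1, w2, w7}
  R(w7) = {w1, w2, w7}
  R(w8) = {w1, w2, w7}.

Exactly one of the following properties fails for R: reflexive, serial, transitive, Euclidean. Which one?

Reflexive: no — w4 is not related to itself.
Serial: yes — every world has a successor (e.g. w0 R w0).
Transitive: yes — every two-step R-path is closed by a direct edge.
Euclidean: yes — any two successors of a common world are R-related.
Only reflexive fails.

reflexive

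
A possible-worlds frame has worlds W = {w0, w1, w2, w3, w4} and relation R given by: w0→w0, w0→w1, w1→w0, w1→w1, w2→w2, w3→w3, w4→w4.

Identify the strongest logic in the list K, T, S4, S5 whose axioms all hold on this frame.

Reflexive (axiom T): yes — every world is R-related to itself.
Transitive (axiom 4): yes — every two-step R-path is closed by a direct edge.
Euclidean (axiom 5): yes — any two successors of a common world are R-related.
So F validates K, T, S4, S5. The strongest is S5.

S5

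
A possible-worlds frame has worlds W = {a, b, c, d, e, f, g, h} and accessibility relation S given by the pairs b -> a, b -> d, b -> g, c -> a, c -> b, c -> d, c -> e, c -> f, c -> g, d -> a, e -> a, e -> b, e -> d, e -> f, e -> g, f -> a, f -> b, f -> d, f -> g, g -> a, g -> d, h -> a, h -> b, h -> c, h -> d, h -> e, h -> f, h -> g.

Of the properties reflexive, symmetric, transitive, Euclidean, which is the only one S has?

Reflexive: no — a is not related to itself.
Symmetric: no — b S a but not a S b.
Transitive: yes — every two-step S-path is closed by a direct edge.
Euclidean: no — b S a and b S d, but not a S d.
Only transitive holds.

transitive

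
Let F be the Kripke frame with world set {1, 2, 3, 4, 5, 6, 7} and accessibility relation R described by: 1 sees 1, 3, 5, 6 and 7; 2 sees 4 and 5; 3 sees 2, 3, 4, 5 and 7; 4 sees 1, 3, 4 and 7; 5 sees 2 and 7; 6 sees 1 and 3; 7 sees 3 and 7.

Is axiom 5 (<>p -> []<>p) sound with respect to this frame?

No

By correspondence theory, 5 is valid on a frame iff R is Euclidean.
Euclidean: no — 1 R 3 and 1 R 6, but not 3 R 6.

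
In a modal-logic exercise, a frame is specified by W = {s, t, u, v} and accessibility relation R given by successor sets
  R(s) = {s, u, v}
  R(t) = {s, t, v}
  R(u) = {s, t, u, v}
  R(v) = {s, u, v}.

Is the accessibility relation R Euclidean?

No

Euclidean: no — u R s and u R t, but not s R t.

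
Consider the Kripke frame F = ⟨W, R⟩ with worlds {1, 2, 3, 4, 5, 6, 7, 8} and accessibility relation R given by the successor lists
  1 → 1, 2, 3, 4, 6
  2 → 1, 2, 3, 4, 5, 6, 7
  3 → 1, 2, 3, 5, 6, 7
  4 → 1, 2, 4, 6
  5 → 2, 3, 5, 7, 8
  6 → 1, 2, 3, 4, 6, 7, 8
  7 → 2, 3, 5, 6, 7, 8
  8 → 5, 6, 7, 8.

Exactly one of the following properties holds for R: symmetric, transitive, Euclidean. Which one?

symmetric

Symmetric: yes — every pair in R has its reverse in R.
Transitive: no — 1 R 2 and 2 R 5, but not 1 R 5.
Euclidean: no — 1 R 3 and 1 R 4, but not 3 R 4.
Only symmetric holds.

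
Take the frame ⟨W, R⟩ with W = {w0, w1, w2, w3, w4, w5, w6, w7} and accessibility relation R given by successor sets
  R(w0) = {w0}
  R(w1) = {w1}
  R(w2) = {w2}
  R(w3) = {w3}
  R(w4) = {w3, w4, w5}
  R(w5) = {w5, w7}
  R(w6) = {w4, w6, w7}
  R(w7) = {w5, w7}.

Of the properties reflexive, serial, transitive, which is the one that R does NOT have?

transitive

Reflexive: yes — every world is R-related to itself.
Serial: yes — every world has a successor (e.g. w0 R w0).
Transitive: no — w4 R w5 and w5 R w7, but not w4 R w7.
Only transitive fails.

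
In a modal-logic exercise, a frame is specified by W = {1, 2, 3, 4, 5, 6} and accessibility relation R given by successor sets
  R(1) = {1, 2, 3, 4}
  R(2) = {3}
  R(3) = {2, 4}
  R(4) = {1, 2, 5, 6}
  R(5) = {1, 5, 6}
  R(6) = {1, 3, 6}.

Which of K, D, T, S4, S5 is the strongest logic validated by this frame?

D

Serial (axiom D): yes — every world has a successor (e.g. 1 R 1).
Reflexive (axiom T): no — 2 is not related to itself.
Transitive (axiom 4): no — 1 R 4 and 4 R 5, but not 1 R 5.
Euclidean (axiom 5): no — 1 R 2 and 1 R 4, but not 2 R 4.
So F validates K, D; T would additionally require R to be reflexive. The strongest is D.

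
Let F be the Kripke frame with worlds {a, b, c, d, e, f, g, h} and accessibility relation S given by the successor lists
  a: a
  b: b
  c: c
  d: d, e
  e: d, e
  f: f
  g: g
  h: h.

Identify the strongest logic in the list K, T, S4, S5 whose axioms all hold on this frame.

Reflexive (axiom T): yes — every world is S-related to itself.
Transitive (axiom 4): yes — every two-step S-path is closed by a direct edge.
Euclidean (axiom 5): yes — any two successors of a common world are S-related.
So F validates K, T, S4, S5. The strongest is S5.

S5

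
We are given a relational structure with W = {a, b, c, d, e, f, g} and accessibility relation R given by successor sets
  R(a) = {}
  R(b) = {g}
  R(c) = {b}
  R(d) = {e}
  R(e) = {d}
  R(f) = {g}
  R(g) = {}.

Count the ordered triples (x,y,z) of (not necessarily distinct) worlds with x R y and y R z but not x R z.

Enumerating: (c,b,g), (d,e,d), (e,d,e).

3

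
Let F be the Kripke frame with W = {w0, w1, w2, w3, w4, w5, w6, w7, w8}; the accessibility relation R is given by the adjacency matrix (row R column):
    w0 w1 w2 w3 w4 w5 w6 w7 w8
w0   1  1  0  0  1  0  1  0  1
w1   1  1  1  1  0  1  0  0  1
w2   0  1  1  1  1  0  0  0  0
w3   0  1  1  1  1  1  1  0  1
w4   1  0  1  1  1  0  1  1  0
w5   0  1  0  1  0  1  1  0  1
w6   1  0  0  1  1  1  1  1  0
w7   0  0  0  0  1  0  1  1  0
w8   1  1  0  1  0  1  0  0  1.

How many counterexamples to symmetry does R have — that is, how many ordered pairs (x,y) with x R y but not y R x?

0

R is symmetric; there are no such tuples.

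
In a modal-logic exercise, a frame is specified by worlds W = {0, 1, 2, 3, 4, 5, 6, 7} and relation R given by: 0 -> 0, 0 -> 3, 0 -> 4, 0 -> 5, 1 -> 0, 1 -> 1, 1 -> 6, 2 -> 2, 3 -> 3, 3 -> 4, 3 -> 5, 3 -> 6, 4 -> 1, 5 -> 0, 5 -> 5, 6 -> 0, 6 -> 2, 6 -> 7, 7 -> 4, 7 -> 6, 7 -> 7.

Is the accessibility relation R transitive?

Transitive: no — 0 R 3 and 3 R 6, but not 0 R 6.

No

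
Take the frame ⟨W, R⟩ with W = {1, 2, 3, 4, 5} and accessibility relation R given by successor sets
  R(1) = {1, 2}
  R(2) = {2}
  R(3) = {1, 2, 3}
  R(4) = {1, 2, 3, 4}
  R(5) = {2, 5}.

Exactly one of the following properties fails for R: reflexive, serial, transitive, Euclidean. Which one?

Euclidean

Reflexive: yes — every world is R-related to itself.
Serial: yes — every world has a successor (e.g. 1 R 1).
Transitive: yes — every two-step R-path is closed by a direct edge.
Euclidean: no — 3 R 2 and 3 R 1, but not 2 R 1.
Only Euclidean fails.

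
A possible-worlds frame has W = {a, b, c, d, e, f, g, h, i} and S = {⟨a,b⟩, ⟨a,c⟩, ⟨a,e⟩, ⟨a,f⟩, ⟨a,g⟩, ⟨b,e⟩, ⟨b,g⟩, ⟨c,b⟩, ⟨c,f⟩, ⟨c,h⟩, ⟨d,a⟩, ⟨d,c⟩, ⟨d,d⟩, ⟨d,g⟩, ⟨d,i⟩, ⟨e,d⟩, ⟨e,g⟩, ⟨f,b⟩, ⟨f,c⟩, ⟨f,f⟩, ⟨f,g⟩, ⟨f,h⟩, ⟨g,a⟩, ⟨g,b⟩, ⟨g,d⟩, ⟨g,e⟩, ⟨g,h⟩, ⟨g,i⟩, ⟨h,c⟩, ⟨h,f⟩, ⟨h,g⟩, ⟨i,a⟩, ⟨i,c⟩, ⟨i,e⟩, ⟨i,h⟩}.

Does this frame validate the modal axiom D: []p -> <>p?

Yes

Axiom D corresponds to the accessibility relation being serial.
Serial: yes — every world has a successor (e.g. a S b).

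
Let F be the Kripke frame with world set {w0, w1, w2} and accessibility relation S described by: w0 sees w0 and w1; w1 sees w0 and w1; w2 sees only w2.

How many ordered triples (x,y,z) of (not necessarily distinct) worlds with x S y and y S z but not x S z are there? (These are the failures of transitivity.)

0

S is transitive; there are no such tuples.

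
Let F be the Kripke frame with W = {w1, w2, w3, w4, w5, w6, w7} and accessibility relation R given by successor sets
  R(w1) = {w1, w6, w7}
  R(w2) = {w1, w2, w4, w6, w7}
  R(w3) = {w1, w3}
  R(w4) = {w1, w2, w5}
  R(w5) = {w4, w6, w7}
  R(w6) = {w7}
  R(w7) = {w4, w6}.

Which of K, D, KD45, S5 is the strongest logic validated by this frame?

Serial (axiom D): yes — every world has a successor (e.g. w1 R w1).
Euclidean (axiom 5): no — w2 R w1 and w2 R w4, but not w1 R w4.
Transitive (axiom 4): no — w1 R w7 and w7 R w4, but not w1 R w4.
Reflexive (axiom T): no — w4 is not related to itself.
So F validates K, D; KD45 would additionally require R to be Euclidean and transitive. The strongest is D.

D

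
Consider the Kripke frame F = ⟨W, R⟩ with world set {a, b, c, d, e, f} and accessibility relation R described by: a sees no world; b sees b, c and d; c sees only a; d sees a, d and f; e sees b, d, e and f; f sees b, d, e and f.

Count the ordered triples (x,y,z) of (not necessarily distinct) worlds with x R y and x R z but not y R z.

Enumerating: (b,c,b), (b,c,c), (b,c,d), (b,d,b), (b,d,c), (c,a,a), (d,a,a), (d,a,d), (d,a,f), (d,f,a), (e,b,e), (e,b,f), (e,d,b), (e,d,e), (f,b,e), (f,b,f), (f,d,b), (f,d,e).

18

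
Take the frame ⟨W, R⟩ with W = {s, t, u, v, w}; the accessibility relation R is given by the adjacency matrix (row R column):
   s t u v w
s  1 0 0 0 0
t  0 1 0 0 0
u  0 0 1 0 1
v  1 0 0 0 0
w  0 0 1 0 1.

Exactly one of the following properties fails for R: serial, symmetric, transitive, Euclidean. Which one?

symmetric

Serial: yes — every world has a successor (e.g. s R s).
Symmetric: no — v R s but not s R v.
Transitive: yes — every two-step R-path is closed by a direct edge.
Euclidean: yes — any two successors of a common world are R-related.
Only symmetric fails.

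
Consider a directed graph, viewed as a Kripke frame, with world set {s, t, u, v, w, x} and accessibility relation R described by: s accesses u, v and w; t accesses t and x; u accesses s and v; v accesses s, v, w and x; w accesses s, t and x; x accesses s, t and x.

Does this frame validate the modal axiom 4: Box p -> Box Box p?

By correspondence theory, 4 is valid on a frame iff R is transitive.
Transitive: no — s R v and v R x, but not s R x.

No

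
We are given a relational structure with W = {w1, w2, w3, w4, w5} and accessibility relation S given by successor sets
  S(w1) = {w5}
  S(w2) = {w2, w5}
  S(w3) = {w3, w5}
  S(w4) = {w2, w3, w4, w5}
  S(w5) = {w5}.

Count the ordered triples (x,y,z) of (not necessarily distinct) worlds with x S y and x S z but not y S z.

9

Enumerating: (w2,w5,w2), (w3,w5,w3), (w4,w2,w3), (w4,w2,w4), (w4,w3,w2), (w4,w3,w4), (w4,w5,w2), (w4,w5,w3), (w4,w5,w4).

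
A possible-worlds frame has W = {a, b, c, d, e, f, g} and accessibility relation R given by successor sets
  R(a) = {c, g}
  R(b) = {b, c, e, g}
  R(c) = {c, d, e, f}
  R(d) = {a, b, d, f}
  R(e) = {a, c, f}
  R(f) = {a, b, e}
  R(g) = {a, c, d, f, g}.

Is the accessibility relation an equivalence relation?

No

Reflexive: no — a is not related to itself.
Symmetric: no — a R c but not c R a.
Transitive: no — a R c and c R d, but not a R d.
So R is not an equivalence relation.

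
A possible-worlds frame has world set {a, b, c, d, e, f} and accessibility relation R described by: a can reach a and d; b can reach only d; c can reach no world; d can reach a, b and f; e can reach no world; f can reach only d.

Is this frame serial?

Serial: no — c has no R-successor.

No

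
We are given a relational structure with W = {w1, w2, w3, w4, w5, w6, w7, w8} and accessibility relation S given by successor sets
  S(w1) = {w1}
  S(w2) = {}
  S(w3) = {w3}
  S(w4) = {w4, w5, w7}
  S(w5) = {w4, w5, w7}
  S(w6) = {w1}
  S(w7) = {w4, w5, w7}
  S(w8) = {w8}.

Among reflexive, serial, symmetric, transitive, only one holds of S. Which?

transitive

Reflexive: no — w2 is not related to itself.
Serial: no — w2 has no S-successor.
Symmetric: no — w6 S w1 but not w1 S w6.
Transitive: yes — every two-step S-path is closed by a direct edge.
Only transitive holds.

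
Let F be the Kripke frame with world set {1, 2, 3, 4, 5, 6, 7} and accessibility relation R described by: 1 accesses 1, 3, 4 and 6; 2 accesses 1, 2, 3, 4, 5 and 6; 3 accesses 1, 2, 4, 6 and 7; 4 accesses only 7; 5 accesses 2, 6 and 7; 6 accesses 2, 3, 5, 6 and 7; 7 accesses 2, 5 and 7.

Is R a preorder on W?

Reflexive: no — 3 is not related to itself.
Transitive: no — 1 R 3 and 3 R 2, but not 1 R 2.
So R is not a preorder.

No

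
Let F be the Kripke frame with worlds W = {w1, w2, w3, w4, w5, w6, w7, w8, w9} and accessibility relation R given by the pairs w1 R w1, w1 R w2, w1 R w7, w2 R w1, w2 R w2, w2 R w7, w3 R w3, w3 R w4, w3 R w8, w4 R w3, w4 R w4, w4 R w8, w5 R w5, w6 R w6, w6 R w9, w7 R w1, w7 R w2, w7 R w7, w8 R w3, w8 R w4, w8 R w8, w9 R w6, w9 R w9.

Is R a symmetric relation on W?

Symmetric: yes — every pair in R has its reverse in R.

Yes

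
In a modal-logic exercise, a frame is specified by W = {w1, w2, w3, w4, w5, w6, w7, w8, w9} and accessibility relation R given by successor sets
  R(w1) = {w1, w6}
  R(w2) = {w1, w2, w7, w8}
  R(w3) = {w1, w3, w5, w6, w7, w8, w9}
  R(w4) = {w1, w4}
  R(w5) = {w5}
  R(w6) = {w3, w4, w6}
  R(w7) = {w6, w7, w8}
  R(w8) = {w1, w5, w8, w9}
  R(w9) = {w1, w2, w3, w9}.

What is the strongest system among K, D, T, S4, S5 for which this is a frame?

Serial (axiom D): yes — every world has a successor (e.g. w1 R w1).
Reflexive (axiom T): yes — every world is R-related to itself.
Transitive (axiom 4): no — w1 R w6 and w6 R w3, but not w1 R w3.
Euclidean (axiom 5): no — w2 R w1 and w2 R w7, but not w1 R w7.
So F validates K, D, T; S4 would additionally require R to be transitive. The strongest is T.

T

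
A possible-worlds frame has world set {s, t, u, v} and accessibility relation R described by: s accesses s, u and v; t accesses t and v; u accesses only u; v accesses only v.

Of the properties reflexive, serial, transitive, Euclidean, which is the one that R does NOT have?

Euclidean

Reflexive: yes — every world is R-related to itself.
Serial: yes — every world has a successor (e.g. s R s).
Transitive: yes — every two-step R-path is closed by a direct edge.
Euclidean: no — s R u and s R v, but not u R v.
Only Euclidean fails.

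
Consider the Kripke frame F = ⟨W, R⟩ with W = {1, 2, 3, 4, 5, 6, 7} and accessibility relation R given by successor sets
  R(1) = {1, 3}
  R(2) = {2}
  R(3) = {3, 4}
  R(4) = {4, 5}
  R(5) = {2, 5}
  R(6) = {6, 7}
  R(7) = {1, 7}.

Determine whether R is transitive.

Transitive: no — 1 R 3 and 3 R 4, but not 1 R 4.

No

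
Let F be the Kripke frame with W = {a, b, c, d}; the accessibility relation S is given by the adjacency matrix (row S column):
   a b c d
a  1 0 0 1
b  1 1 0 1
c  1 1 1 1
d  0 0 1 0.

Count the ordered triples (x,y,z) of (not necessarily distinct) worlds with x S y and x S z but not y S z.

12

Enumerating: (a,d,a), (a,d,d), (b,a,b), (b,d,a), (b,d,b), (b,d,d), (c,a,b), (c,a,c), (c,b,c), (c,d,a), (c,d,b), (c,d,d).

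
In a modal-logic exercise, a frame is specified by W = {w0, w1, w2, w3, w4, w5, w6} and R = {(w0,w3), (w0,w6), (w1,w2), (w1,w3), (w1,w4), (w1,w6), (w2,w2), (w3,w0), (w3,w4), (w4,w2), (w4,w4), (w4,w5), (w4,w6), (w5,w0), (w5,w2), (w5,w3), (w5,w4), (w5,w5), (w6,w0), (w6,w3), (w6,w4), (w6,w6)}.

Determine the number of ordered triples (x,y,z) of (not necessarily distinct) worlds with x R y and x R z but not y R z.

38

Enumerating: (w0,w3,w3), (w0,w3,w6), (w1,w2,w3), (w1,w2,w4), (w1,w2,w6), (w1,w3,w2), (w1,w3,w3), (w1,w3,w6), (w1,w4,w3), (w1,w6,w2), (w3,w0,w0), (w3,w0,w4), … and 26 more.
Total: 38.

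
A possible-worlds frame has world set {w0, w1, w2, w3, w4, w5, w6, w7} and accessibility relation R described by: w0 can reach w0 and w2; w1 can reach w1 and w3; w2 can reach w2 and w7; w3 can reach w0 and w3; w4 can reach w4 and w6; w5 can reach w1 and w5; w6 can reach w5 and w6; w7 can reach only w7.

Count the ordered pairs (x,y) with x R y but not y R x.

7

Enumerating: (w0,w2), (w1,w3), (w2,w7), (w3,w0), (w4,w6), (w5,w1), (w6,w5).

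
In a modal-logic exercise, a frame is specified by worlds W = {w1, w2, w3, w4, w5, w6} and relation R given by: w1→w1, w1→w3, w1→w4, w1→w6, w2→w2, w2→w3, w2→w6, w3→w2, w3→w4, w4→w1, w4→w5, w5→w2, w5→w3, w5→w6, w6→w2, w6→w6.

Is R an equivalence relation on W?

Reflexive: no — w3 is not related to itself.
Symmetric: no — w1 R w3 but not w3 R w1.
Transitive: no — w1 R w3 and w3 R w2, but not w1 R w2.
So R is not an equivalence relation.

No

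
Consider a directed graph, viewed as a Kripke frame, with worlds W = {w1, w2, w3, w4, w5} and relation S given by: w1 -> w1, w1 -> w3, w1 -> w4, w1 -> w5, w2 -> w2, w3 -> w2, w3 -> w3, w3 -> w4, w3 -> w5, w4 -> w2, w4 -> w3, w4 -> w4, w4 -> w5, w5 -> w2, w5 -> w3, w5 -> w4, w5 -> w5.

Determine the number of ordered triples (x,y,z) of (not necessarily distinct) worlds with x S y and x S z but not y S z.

12

Enumerating: (w1,w3,w1), (w1,w4,w1), (w1,w5,w1), (w3,w2,w3), (w3,w2,w4), (w3,w2,w5), (w4,w2,w3), (w4,w2,w4), (w4,w2,w5), (w5,w2,w3), (w5,w2,w4), (w5,w2,w5).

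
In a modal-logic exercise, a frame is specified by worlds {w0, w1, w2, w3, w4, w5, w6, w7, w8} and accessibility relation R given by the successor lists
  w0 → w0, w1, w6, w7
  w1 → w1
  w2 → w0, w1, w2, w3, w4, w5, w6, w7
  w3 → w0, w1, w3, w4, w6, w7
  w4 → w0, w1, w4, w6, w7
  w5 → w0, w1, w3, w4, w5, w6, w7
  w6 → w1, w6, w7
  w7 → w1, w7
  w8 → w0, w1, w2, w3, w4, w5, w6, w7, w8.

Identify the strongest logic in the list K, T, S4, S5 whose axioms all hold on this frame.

S4

Reflexive (axiom T): yes — every world is R-related to itself.
Transitive (axiom 4): yes — every two-step R-path is closed by a direct edge.
Euclidean (axiom 5): no — w0 R w1 and w0 R w6, but not w1 R w6.
So F validates K, T, S4; S5 would additionally require R to be Euclidean. The strongest is S4.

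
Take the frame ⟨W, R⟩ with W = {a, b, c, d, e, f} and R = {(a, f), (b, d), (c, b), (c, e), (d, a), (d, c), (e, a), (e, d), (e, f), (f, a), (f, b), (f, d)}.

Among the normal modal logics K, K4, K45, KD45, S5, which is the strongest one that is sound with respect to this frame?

K

Transitive (axiom 4): no — a R f and f R b, but not a R b.
Euclidean (axiom 5): no — c R b and c R e, but not b R e.
Serial (axiom D): yes — every world has a successor (e.g. a R f).
Reflexive (axiom T): no — a is not related to itself.
So F validates K; K4 would additionally require R to be transitive. The strongest is K.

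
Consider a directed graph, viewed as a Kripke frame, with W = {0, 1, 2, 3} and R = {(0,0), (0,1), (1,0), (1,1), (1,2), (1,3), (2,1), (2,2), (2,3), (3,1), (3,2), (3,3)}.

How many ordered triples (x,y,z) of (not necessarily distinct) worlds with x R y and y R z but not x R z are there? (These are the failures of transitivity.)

Enumerating: (0,1,2), (0,1,3), (2,1,0), (3,1,0).

4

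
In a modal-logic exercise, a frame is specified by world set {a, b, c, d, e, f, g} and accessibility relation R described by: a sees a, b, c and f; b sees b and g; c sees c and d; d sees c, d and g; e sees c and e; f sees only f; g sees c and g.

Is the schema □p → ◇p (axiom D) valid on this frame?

Axiom D corresponds to the accessibility relation being serial.
Serial: yes — every world has a successor (e.g. a R a).

Yes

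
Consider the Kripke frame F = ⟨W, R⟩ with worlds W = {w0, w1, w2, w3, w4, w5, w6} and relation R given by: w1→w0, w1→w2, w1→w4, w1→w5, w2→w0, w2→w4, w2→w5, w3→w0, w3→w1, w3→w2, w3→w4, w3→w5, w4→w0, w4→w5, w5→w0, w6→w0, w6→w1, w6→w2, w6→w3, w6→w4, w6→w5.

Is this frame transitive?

Yes

Transitive: yes — every two-step R-path is closed by a direct edge.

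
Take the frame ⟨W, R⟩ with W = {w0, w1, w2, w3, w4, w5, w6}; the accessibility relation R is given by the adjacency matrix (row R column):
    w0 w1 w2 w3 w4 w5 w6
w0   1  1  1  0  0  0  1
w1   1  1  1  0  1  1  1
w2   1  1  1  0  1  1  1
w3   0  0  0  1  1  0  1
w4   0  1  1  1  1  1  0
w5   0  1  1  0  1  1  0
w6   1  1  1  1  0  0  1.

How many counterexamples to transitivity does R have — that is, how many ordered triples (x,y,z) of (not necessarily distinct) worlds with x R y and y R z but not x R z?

Enumerating: (w0,w1,w4), (w0,w1,w5), (w0,w2,w4), (w0,w2,w5), (w0,w6,w3), (w1,w4,w3), (w1,w6,w3), (w2,w4,w3), (w2,w6,w3), (w3,w4,w1), (w3,w4,w2), (w3,w4,w5), … and 18 more.
Total: 30.

30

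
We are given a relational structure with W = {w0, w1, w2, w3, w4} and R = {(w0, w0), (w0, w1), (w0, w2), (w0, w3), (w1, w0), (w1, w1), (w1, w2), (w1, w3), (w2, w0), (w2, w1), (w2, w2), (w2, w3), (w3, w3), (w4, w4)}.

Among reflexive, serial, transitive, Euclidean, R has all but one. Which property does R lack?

Reflexive: yes — every world is R-related to itself.
Serial: yes — every world has a successor (e.g. w0 R w0).
Transitive: yes — every two-step R-path is closed by a direct edge.
Euclidean: no — w0 R w3 and w0 R w1, but not w3 R w1.
Only Euclidean fails.

Euclidean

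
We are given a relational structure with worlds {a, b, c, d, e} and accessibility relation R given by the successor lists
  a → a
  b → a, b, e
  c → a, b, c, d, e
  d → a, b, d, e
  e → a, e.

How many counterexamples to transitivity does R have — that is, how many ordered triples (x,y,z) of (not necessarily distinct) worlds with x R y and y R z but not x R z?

R is transitive; there are no such tuples.

0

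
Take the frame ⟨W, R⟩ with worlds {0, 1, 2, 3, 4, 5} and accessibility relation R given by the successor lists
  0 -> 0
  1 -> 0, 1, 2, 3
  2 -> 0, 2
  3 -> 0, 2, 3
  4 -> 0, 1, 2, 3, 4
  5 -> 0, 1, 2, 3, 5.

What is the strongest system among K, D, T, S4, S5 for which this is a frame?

Serial (axiom D): yes — every world has a successor (e.g. 0 R 0).
Reflexive (axiom T): yes — every world is R-related to itself.
Transitive (axiom 4): yes — every two-step R-path is closed by a direct edge.
Euclidean (axiom 5): no — 1 R 0 and 1 R 2, but not 0 R 2.
So F validates K, D, T, S4; S5 would additionally require R to be Euclidean. The strongest is S4.

S4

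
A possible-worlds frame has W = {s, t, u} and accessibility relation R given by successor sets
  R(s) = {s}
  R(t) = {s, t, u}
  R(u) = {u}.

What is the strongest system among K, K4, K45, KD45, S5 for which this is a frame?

Transitive (axiom 4): yes — every two-step R-path is closed by a direct edge.
Euclidean (axiom 5): no — t R s and t R u, but not s R u.
Serial (axiom D): yes — every world has a successor (e.g. s R s).
Reflexive (axiom T): yes — every world is R-related to itself.
So F validates K, K4; K45 would additionally require R to be Euclidean. The strongest is K4.

K4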